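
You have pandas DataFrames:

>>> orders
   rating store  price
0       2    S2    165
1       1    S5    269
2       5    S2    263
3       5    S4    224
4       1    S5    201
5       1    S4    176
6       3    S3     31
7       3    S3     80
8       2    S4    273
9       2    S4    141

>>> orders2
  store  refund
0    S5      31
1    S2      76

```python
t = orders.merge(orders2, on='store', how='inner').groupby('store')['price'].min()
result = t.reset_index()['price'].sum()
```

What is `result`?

366

merge on 'store' (how='inner') → 4 rows:
   rating store  price  refund
0       2    S2    165      76
1       1    S5    269      31
2       5    S2    263      76
3       1    S5    201      31
group by store, min of price:
store
S2    165
S5    201
Name: price, dtype: int64
reset_index():
  store  price
0    S2    165
1    S5    201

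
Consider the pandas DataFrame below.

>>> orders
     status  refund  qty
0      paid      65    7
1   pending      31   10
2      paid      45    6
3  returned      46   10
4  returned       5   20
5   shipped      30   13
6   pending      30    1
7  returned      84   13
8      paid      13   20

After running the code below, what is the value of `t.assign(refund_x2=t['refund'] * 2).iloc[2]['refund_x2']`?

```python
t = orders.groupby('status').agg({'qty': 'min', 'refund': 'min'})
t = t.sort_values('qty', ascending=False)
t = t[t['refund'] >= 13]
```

60

group by status: min(qty), min(refund):
          qty  refund
status               
paid        6      13
pending     1      30
returned   10       5
shipped    13      30
sort by qty descending:
          qty  refund
status               
shipped    13      30
returned   10       5
paid        6      13
pending     1      30
filter rows where refund >= 13:
         qty  refund
status              
shipped   13      30
paid       6      13
pending    1      30
add column refund_x2 = t['refund'] * 2:
         qty  refund  refund_x2
status                         
shipped   13      30         60
paid       6      13         26
pending    1      30         60
Finally, value at position 2, column 'refund_x2' = 60.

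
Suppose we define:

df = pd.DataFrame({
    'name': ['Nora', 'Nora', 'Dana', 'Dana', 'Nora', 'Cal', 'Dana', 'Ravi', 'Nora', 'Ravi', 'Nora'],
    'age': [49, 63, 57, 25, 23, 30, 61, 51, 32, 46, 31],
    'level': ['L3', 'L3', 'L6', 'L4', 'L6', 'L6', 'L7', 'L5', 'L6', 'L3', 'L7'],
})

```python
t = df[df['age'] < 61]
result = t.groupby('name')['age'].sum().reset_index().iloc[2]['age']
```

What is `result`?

135

filter rows where age < 61:
    name  age level
0   Nora   49    L3
2   Dana   57    L6
3   Dana   25    L4
4   Nora   23    L6
5    Cal   30    L6
7   Ravi   51    L5
8   Nora   32    L6
9   Ravi   46    L3
10  Nora   31    L7
group by name, sum of age:
name
Cal      30
Dana     82
Nora    135
Ravi     97
Name: age, dtype: int64
reset_index():
   name  age
0   Cal   30
1  Dana   82
2  Nora  135
3  Ravi   97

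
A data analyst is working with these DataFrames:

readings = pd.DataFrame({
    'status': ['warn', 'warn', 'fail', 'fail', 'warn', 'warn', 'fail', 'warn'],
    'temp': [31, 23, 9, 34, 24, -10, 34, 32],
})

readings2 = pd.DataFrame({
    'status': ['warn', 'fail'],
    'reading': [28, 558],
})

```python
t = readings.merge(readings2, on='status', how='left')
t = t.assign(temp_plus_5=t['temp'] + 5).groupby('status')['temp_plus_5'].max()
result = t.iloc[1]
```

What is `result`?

37

merge on 'status' (how='left') → 8 rows:
  status  temp  reading
0   warn    31       28
1   warn    23       28
2   fail     9      558
3   fail    34      558
4   warn    24       28
5   warn   -10       28
6   fail    34      558
7   warn    32       28
add column temp_plus_5 = t['temp'] + 5:
  status  temp  reading  temp_plus_5
0   warn    31       28           36
1   warn    23       28           28
2   fail     9      558           14
3   fail    34      558           39
4   warn    24       28           29
5   warn   -10       28           -5
6   fail    34      558           39
7   warn    32       28           37
group by status, max of temp_plus_5:
status
fail    39
warn    37
Name: temp_plus_5, dtype: int64
Taking the value at position 1 gives 37.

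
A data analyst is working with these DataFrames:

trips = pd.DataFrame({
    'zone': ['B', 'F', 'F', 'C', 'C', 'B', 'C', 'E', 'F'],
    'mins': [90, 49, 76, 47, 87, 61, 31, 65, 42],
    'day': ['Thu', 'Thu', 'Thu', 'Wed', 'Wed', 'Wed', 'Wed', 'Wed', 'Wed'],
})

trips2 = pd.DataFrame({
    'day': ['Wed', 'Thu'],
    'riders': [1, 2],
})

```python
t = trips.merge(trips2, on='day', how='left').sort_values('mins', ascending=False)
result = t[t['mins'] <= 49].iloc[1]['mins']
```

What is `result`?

47

merge on 'day' (how='left') → 9 rows:
  zone  mins  day  riders
0    B    90  Thu       2
1    F    49  Thu       2
2    F    76  Thu       2
3    C    47  Wed       1
4    C    87  Wed       1
5    B    61  Wed       1
6    C    31  Wed       1
7    E    65  Wed       1
8    F    42  Wed       1
sort by mins descending:
  zone  mins  day  riders
0    B    90  Thu       2
4    C    87  Wed       1
2    F    76  Thu       2
7    E    65  Wed       1
5    B    61  Wed       1
1    F    49  Thu       2
3    C    47  Wed       1
8    F    42  Wed       1
6    C    31  Wed       1
filter rows where mins <= 49:
  zone  mins  day  riders
1    F    49  Thu       2
3    C    47  Wed       1
8    F    42  Wed       1
6    C    31  Wed       1
So iloc[1]['mins'] = 47.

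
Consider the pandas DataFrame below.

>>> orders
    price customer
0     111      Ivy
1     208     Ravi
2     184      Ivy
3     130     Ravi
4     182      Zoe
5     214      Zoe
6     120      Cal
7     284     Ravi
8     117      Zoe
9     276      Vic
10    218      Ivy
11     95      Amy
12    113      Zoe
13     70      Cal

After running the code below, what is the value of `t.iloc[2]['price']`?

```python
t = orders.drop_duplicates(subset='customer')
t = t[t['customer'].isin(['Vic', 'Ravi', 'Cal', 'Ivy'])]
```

drop duplicate customer (keep=first):
    price customer
0     111      Ivy
1     208     Ravi
4     182      Zoe
6     120      Cal
9     276      Vic
11     95      Amy
filter rows where customer in ['Vic', 'Ravi', 'Cal', 'Ivy']:
   price customer
0    111      Ivy
1    208     Ravi
6    120      Cal
9    276      Vic
Reading off the value at position 2, column 'price', we get 120.

120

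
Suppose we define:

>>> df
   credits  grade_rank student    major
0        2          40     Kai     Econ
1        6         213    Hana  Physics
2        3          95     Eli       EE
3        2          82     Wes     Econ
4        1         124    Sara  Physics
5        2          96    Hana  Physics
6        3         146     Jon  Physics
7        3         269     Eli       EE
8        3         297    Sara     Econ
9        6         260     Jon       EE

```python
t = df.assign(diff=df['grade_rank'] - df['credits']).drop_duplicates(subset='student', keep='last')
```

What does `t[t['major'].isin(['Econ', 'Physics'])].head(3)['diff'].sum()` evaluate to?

add column diff = df['grade_rank'] - df['credits']:
   credits  grade_rank student    major  diff
0        2          40     Kai     Econ    38
1        6         213    Hana  Physics   207
2        3          95     Eli       EE    92
3        2          82     Wes     Econ    80
4        1         124    Sara  Physics   123
5        2          96    Hana  Physics    94
6        3         146     Jon  Physics   143
7        3         269     Eli       EE   266
8        3         297    Sara     Econ   294
9        6         260     Jon       EE   254
drop duplicate student (keep=last):
   credits  grade_rank student    major  diff
0        2          40     Kai     Econ    38
3        2          82     Wes     Econ    80
5        2          96    Hana  Physics    94
7        3         269     Eli       EE   266
8        3         297    Sara     Econ   294
9        6         260     Jon       EE   254
filter rows where major in ['Econ', 'Physics']:
   credits  grade_rank student    major  diff
0        2          40     Kai     Econ    38
3        2          82     Wes     Econ    80
5        2          96    Hana  Physics    94
8        3         297    Sara     Econ   294
take first 3 rows:
   credits  grade_rank student    major  diff
0        2          40     Kai     Econ    38
3        2          82     Wes     Econ    80
5        2          96    Hana  Physics    94
So sum() = 212.

212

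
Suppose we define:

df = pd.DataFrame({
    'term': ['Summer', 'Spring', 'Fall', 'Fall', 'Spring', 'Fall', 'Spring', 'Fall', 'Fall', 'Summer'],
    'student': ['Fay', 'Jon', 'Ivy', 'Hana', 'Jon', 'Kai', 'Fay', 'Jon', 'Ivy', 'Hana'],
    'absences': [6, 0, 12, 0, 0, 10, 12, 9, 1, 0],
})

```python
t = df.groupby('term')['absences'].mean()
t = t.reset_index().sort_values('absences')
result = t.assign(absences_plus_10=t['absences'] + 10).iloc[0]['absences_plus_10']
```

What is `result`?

group by term, mean of absences:
term
Fall      6.4
Spring    4.0
Summer    3.0
Name: absences, dtype: float64
reset_index():
     term  absences
0    Fall       6.4
1  Spring       4.0
2  Summer       3.0
sort by absences:
     term  absences
2  Summer       3.0
1  Spring       4.0
0    Fall       6.4
add column absences_plus_10 = t['absences'] + 10:
     term  absences  absences_plus_10
2  Summer       3.0              13.0
1  Spring       4.0              14.0
0    Fall       6.4              16.4
Hence 13.0.

13.0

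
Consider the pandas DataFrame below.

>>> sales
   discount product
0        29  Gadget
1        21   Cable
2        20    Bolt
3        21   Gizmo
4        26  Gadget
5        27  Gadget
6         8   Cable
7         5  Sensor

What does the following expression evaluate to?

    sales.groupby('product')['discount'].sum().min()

5

group by product, sum of discount:
product
Bolt      20
Cable     29
Gadget    82
Gizmo     21
Sensor     5
Name: discount, dtype: int64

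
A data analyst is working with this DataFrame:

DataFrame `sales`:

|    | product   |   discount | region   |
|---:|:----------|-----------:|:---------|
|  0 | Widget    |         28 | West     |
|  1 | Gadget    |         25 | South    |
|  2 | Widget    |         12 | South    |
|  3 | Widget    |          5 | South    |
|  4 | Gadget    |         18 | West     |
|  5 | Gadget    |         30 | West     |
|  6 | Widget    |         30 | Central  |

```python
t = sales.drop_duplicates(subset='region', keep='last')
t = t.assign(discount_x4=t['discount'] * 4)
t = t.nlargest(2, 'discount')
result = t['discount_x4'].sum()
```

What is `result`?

240

drop duplicate region (keep=last):
  product  discount   region
3  Widget         5    South
5  Gadget        30     West
6  Widget        30  Central
add column discount_x4 = t['discount'] * 4:
  product  discount   region  discount_x4
3  Widget         5    South           20
5  Gadget        30     West          120
6  Widget        30  Central          120
take 2 rows with largest discount:
  product  discount   region  discount_x4
5  Gadget        30     West          120
6  Widget        30  Central          120
sum of column 'discount_x4' → 240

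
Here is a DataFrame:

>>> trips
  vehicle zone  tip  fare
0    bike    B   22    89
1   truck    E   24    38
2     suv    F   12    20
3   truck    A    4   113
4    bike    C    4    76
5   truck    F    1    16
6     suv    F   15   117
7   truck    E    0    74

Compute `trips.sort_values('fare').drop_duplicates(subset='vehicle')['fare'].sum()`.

sort by fare:
  vehicle zone  tip  fare
5   truck    F    1    16
2     suv    F   12    20
1   truck    E   24    38
7   truck    E    0    74
4    bike    C    4    76
0    bike    B   22    89
3   truck    A    4   113
6     suv    F   15   117
drop duplicate vehicle (keep=first):
  vehicle zone  tip  fare
5   truck    F    1    16
2     suv    F   12    20
4    bike    C    4    76
Finally, sum of column 'fare' = 112.

112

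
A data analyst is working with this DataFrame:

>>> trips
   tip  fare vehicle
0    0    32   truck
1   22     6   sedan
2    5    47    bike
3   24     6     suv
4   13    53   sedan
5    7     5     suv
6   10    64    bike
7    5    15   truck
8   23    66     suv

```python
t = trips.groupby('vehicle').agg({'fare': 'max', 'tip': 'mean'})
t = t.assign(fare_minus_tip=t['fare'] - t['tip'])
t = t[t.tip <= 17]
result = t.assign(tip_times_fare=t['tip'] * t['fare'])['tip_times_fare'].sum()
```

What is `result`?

group by vehicle: max(fare), mean(tip):
         fare   tip
vehicle            
bike       64   7.5
sedan      53  17.5
suv        66  18.0
truck      32   2.5
add column fare_minus_tip = t['fare'] - t['tip']:
         fare   tip  fare_minus_tip
vehicle                            
bike       64   7.5            56.5
sedan      53  17.5            35.5
suv        66  18.0            48.0
truck      32   2.5            29.5
filter rows where tip <= 17:
         fare  tip  fare_minus_tip
vehicle                           
bike       64  7.5            56.5
truck      32  2.5            29.5
add column tip_times_fare = t['tip'] * t['fare']:
         fare  tip  fare_minus_tip  tip_times_fare
vehicle                                           
bike       64  7.5            56.5           480.0
truck      32  2.5            29.5            80.0
Reading off the sum of column 'tip_times_fare', we get 560.0.

560.0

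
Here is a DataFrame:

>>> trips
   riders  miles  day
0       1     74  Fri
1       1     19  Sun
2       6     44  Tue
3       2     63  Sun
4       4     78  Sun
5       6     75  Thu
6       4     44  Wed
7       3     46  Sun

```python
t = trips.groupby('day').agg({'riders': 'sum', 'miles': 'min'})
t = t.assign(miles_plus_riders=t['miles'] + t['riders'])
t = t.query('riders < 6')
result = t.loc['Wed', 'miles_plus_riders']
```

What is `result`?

group by day: sum(riders), min(miles):
     riders  miles
day               
Fri       1     74
Sun      10     19
Thu       6     75
Tue       6     44
Wed       4     44
add column miles_plus_riders = t['miles'] + t['riders']:
     riders  miles  miles_plus_riders
day                                  
Fri       1     74                 75
Sun      10     19                 29
Thu       6     75                 81
Tue       6     44                 50
Wed       4     44                 48
filter rows where riders < 6:
     riders  miles  miles_plus_riders
day                                  
Fri       1     74                 75
Wed       4     44                 48

48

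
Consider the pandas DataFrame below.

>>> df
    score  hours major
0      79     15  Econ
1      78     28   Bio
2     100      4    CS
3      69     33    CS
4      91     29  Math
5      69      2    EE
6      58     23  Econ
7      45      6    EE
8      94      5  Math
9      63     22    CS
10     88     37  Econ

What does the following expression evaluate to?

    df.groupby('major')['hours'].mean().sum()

93.6666666667

group by major, mean of hours:
major
Bio     28.000000
CS      19.666667
EE       4.000000
Econ    25.000000
Math    17.000000
Name: hours, dtype: float64
Taking the sum of the resulting series gives 93.6666666667.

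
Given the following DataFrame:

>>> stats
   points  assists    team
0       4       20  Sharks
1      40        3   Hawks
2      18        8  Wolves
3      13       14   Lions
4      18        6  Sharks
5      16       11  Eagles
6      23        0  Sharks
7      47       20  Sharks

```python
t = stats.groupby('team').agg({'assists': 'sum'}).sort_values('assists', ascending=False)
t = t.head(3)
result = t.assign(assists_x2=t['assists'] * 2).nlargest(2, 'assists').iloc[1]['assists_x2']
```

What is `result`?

group by team, sum of assists:
        assists
team           
Eagles       11
Hawks         3
Lions        14
Sharks       46
Wolves        8
sort by assists descending:
        assists
team           
Sharks       46
Lions        14
Eagles       11
Wolves        8
Hawks         3
take first 3 rows:
        assists
team           
Sharks       46
Lions        14
Eagles       11
add column assists_x2 = t['assists'] * 2:
        assists  assists_x2
team                       
Sharks       46          92
Lions        14          28
Eagles       11          22
take 2 rows with largest assists:
        assists  assists_x2
team                       
Sharks       46          92
Lions        14          28
Reading off the value at position 1, column 'assists_x2', we get 28.

28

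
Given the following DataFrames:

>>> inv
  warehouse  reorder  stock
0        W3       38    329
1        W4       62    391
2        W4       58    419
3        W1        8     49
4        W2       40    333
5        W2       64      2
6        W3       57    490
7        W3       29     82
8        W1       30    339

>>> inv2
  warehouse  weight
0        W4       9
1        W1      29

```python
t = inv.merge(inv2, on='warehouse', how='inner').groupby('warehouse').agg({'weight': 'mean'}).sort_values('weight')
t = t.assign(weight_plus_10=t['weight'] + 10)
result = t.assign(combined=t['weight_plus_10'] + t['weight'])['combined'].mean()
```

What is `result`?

merge on 'warehouse' (how='inner') → 4 rows:
  warehouse  reorder  stock  weight
0        W4       62    391       9
1        W4       58    419       9
2        W1        8     49      29
3        W1       30    339      29
group by warehouse, mean of weight:
           weight
warehouse        
W1           29.0
W4            9.0
sort by weight:
           weight
warehouse        
W4            9.0
W1           29.0
add column weight_plus_10 = t['weight'] + 10:
           weight  weight_plus_10
warehouse                        
W4            9.0            19.0
W1           29.0            39.0
add column combined = t['weight_plus_10'] + t['weight']:
           weight  weight_plus_10  combined
warehouse                                  
W4            9.0            19.0      28.0
W1           29.0            39.0      68.0

48.0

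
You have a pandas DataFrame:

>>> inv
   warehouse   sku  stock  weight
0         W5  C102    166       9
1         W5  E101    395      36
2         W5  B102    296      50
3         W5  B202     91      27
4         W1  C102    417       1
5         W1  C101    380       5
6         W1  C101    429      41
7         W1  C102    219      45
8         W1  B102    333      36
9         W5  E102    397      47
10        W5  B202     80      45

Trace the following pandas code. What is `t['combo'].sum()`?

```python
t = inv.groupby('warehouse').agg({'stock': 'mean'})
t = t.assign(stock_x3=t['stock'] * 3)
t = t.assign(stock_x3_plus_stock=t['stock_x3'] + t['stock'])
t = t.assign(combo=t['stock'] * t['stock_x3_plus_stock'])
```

group by warehouse, mean of stock:
           stock
warehouse       
W1         355.6
W5         237.5
add column stock_x3 = t['stock'] * 3:
           stock  stock_x3
warehouse                 
W1         355.6    1066.8
W5         237.5     712.5
add column stock_x3_plus_stock = t['stock_x3'] + t['stock']:
           stock  stock_x3  stock_x3_plus_stock
warehouse                                      
W1         355.6    1066.8               1422.4
W5         237.5     712.5                950.0
add column combo = t['stock'] * t['stock_x3_plus_stock']:
           stock  stock_x3  stock_x3_plus_stock      combo
warehouse                                                 
W1         355.6    1066.8               1422.4  505805.44
W5         237.5     712.5                950.0  225625.00
Hence 731430.44.

731430.44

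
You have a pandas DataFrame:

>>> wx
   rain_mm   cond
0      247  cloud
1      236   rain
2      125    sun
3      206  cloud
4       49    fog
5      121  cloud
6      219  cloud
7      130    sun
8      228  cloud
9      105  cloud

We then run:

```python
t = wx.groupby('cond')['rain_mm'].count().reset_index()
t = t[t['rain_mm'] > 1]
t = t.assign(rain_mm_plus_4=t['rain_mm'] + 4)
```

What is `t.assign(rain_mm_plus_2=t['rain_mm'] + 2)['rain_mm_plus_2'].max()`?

group by cond, count of rain_mm:
cond
cloud    6
fog      1
rain     1
sun      2
Name: rain_mm, dtype: int64
reset_index():
    cond  rain_mm
0  cloud        6
1    fog        1
2   rain        1
3    sun        2
filter rows where rain_mm > 1:
    cond  rain_mm
0  cloud        6
3    sun        2
add column rain_mm_plus_4 = t['rain_mm'] + 4:
    cond  rain_mm  rain_mm_plus_4
0  cloud        6              10
3    sun        2               6
add column rain_mm_plus_2 = t['rain_mm'] + 2:
    cond  rain_mm  rain_mm_plus_4  rain_mm_plus_2
0  cloud        6              10               8
3    sun        2               6               4
Reading off the max of column 'rain_mm_plus_2', we get 8.

8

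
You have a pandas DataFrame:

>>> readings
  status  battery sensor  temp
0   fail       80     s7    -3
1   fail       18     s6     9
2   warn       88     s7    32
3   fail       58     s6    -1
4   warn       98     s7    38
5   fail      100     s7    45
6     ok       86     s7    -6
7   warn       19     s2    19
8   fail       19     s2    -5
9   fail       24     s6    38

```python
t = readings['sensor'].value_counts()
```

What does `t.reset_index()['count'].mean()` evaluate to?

3.33333333333

value_counts of sensor:
sensor
s7    5
s6    3
s2    2
Name: count, dtype: int64
reset_index():
  sensor  count
0     s7      5
1     s6      3
2     s2      2
Finally, mean of column 'count' = 3.33333333333.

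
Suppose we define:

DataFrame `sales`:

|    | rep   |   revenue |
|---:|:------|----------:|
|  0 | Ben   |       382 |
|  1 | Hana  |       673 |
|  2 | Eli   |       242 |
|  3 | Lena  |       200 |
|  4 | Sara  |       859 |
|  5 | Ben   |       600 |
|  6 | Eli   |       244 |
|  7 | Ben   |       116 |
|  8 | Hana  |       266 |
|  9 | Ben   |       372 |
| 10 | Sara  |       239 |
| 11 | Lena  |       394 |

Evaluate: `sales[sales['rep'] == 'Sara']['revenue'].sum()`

filter rows where rep == 'Sara':
     rep  revenue
4   Sara      859
10  Sara      239
Finally, sum of column 'revenue' = 1098.

1098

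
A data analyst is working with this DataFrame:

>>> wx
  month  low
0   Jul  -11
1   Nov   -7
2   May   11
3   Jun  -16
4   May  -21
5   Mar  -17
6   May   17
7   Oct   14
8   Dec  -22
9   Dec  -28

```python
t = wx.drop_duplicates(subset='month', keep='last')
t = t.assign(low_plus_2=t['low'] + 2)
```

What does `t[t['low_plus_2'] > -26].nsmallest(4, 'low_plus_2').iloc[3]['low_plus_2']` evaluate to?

drop duplicate month (keep=last):
  month  low
0   Jul  -11
1   Nov   -7
3   Jun  -16
5   Mar  -17
6   May   17
7   Oct   14
9   Dec  -28
add column low_plus_2 = t['low'] + 2:
  month  low  low_plus_2
0   Jul  -11          -9
1   Nov   -7          -5
3   Jun  -16         -14
5   Mar  -17         -15
6   May   17          19
7   Oct   14          16
9   Dec  -28         -26
filter rows where low_plus_2 > -26:
  month  low  low_plus_2
0   Jul  -11          -9
1   Nov   -7          -5
3   Jun  -16         -14
5   Mar  -17         -15
6   May   17          19
7   Oct   14          16
take 4 rows with smallest low_plus_2:
  month  low  low_plus_2
5   Mar  -17         -15
3   Jun  -16         -14
0   Jul  -11          -9
1   Nov   -7          -5

-5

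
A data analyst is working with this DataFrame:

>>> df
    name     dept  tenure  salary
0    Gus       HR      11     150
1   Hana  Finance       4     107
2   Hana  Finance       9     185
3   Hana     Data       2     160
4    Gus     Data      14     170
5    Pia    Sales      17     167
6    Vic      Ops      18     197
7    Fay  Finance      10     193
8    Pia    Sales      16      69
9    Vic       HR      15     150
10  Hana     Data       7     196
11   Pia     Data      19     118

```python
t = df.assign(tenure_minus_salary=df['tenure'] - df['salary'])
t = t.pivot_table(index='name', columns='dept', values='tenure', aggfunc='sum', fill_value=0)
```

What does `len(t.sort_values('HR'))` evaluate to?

5

add column tenure_minus_salary = df['tenure'] - df['salary']:
    name     dept  tenure  salary  tenure_minus_salary
0    Gus       HR      11     150                 -139
1   Hana  Finance       4     107                 -103
2   Hana  Finance       9     185                 -176
3   Hana     Data       2     160                 -158
4    Gus     Data      14     170                 -156
5    Pia    Sales      17     167                 -150
6    Vic      Ops      18     197                 -179
7    Fay  Finance      10     193                 -183
8    Pia    Sales      16      69                  -53
9    Vic       HR      15     150                 -135
10  Hana     Data       7     196                 -189
11   Pia     Data      19     118                  -99
pivot: rows=name, cols=dept, sum(tenure):
dept  Data  Finance  HR  Ops  Sales
name                               
Fay      0       10   0    0      0
Gus     14        0  11    0      0
Hana     9       13   0    0      0
Pia     19        0   0    0     33
Vic      0        0  15   18      0
sort by HR:
dept  Data  Finance  HR  Ops  Sales
name                               
Fay      0       10   0    0      0
Hana     9       13   0    0      0
Pia     19        0   0    0     33
Gus     14        0  11    0      0
Vic      0        0  15   18      0
number of rows → 5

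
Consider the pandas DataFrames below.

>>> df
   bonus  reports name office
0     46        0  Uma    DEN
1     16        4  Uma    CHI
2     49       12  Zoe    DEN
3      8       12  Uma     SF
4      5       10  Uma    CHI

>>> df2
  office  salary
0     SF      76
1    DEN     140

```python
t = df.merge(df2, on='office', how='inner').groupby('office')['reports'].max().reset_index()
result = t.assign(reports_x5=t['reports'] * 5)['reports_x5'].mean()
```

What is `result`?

merge on 'office' (how='inner') → 3 rows:
   bonus  reports name office  salary
0     46        0  Uma    DEN     140
1     49       12  Zoe    DEN     140
2      8       12  Uma     SF      76
group by office, max of reports:
office
DEN    12
SF     12
Name: reports, dtype: int64
reset_index():
  office  reports
0    DEN       12
1     SF       12
add column reports_x5 = t['reports'] * 5:
  office  reports  reports_x5
0    DEN       12          60
1     SF       12          60
Then the mean of column 'reports_x5': 60.0

60.0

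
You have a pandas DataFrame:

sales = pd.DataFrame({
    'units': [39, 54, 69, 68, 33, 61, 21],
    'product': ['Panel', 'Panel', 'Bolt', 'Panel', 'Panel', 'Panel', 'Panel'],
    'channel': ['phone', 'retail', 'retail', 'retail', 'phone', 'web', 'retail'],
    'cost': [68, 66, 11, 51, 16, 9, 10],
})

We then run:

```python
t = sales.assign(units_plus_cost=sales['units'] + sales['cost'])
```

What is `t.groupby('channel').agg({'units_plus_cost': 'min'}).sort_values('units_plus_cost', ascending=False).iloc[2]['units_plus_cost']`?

31

add column units_plus_cost = sales['units'] + sales['cost']:
   units product channel  cost  units_plus_cost
0     39   Panel   phone    68              107
1     54   Panel  retail    66              120
2     69    Bolt  retail    11               80
3     68   Panel  retail    51              119
4     33   Panel   phone    16               49
5     61   Panel     web     9               70
6     21   Panel  retail    10               31
group by channel, min of units_plus_cost:
         units_plus_cost
channel                 
phone                 49
retail                31
web                   70
sort by units_plus_cost descending:
         units_plus_cost
channel                 
web                   70
phone                 49
retail                31
Reading off the value at position 2, column 'units_plus_cost', we get 31.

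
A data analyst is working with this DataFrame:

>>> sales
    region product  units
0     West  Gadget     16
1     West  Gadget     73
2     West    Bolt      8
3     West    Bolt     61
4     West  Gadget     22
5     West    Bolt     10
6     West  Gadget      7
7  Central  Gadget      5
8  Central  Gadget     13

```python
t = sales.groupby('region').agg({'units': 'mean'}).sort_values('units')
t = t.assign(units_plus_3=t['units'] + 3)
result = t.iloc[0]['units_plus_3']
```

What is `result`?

12.0

group by region, mean of units:
             units
region            
Central   9.000000
West     28.142857
sort by units:
             units
region            
Central   9.000000
West     28.142857
add column units_plus_3 = t['units'] + 3:
             units  units_plus_3
region                          
Central   9.000000     12.000000
West     28.142857     31.142857
Taking the value at position 0, column 'units_plus_3' gives 12.0.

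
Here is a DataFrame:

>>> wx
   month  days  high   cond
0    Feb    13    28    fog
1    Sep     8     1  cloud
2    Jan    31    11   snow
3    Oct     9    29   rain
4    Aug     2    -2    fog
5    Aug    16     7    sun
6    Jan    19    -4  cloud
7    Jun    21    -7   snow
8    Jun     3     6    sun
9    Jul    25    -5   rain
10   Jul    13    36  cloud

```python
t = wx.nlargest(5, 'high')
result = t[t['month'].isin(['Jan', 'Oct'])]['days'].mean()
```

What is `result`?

take 5 rows with largest high:
   month  days  high   cond
10   Jul    13    36  cloud
3    Oct     9    29   rain
0    Feb    13    28    fog
2    Jan    31    11   snow
5    Aug    16     7    sun
filter rows where month in ['Jan', 'Oct']:
  month  days  high  cond
3   Oct     9    29  rain
2   Jan    31    11  snow
mean of column 'days' → 20.0

20.0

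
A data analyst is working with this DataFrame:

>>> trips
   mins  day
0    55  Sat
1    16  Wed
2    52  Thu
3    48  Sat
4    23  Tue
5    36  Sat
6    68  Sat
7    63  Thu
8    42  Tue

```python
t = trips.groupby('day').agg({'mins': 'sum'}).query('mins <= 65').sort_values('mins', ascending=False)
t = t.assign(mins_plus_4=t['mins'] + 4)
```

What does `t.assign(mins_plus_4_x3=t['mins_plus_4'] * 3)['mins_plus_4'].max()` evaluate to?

group by day, sum of mins:
     mins
day      
Sat   207
Thu   115
Tue    65
Wed    16
filter rows where mins <= 65:
     mins
day      
Tue    65
Wed    16
sort by mins descending:
     mins
day      
Tue    65
Wed    16
add column mins_plus_4 = t['mins'] + 4:
     mins  mins_plus_4
day                   
Tue    65           69
Wed    16           20
add column mins_plus_4_x3 = t['mins_plus_4'] * 3:
     mins  mins_plus_4  mins_plus_4_x3
day                                   
Tue    65           69             207
Wed    16           20              60
Hence 69.

69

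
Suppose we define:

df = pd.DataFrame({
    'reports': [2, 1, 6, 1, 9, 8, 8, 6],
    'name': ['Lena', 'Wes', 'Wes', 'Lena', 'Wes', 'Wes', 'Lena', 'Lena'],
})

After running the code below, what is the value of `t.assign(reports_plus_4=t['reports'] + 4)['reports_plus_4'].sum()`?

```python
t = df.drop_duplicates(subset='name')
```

drop duplicate name (keep=first):
   reports  name
0        2  Lena
1        1   Wes
add column reports_plus_4 = t['reports'] + 4:
   reports  name  reports_plus_4
0        2  Lena               6
1        1   Wes               5
Reading off the sum of column 'reports_plus_4', we get 11.

11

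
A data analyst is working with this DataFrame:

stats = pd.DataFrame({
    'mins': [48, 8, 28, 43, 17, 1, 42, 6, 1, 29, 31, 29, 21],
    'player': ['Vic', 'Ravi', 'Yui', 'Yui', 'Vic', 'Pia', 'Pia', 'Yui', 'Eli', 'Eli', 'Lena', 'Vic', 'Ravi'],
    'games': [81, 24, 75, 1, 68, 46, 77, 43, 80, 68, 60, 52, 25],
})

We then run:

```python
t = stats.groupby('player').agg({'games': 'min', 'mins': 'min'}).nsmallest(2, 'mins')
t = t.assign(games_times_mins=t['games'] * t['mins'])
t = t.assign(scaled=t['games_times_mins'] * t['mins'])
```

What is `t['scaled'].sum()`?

group by player: min(games), min(mins):
        games  mins
player             
Eli        68     1
Lena       60    31
Pia        46     1
Ravi       24     8
Vic        52    17
Yui         1     6
take 2 rows with smallest mins:
        games  mins
player             
Eli        68     1
Pia        46     1
add column games_times_mins = t['games'] * t['mins']:
        games  mins  games_times_mins
player                               
Eli        68     1                68
Pia        46     1                46
add column scaled = t['games_times_mins'] * t['mins']:
        games  mins  games_times_mins  scaled
player                                       
Eli        68     1                68      68
Pia        46     1                46      46
sum of column 'scaled' → 114

114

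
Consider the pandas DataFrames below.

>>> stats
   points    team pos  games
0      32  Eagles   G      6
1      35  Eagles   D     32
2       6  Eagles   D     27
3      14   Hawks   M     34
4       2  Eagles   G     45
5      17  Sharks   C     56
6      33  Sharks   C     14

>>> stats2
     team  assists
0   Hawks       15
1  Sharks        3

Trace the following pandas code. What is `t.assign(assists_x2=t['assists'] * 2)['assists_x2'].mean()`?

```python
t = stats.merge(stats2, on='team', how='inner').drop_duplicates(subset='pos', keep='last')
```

18.0

merge on 'team' (how='inner') → 3 rows:
   points    team pos  games  assists
0      14   Hawks   M     34       15
1      17  Sharks   C     56        3
2      33  Sharks   C     14        3
drop duplicate pos (keep=last):
   points    team pos  games  assists
0      14   Hawks   M     34       15
2      33  Sharks   C     14        3
add column assists_x2 = t['assists'] * 2:
   points    team pos  games  assists  assists_x2
0      14   Hawks   M     34       15          30
2      33  Sharks   C     14        3           6
Hence 18.0.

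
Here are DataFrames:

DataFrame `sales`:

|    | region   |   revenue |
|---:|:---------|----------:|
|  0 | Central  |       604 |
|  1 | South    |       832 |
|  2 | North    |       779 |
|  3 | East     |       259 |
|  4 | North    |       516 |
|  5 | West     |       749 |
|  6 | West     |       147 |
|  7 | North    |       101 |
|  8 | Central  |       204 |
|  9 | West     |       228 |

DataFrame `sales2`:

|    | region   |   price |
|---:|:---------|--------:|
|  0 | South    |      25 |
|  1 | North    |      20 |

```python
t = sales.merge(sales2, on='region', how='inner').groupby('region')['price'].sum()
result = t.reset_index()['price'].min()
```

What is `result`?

merge on 'region' (how='inner') → 4 rows:
  region  revenue  price
0  South      832     25
1  North      779     20
2  North      516     20
3  North      101     20
group by region, sum of price:
region
North    60
South    25
Name: price, dtype: int64
reset_index():
  region  price
0  North     60
1  South     25
The min of column 'price' is 25.

25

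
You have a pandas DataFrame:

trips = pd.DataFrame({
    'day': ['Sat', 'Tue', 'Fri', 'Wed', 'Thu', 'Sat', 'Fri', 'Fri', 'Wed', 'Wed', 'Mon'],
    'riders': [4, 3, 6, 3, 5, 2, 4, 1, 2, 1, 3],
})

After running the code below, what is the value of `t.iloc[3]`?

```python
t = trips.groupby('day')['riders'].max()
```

group by day, max of riders:
day
Fri    6
Mon    3
Sat    4
Thu    5
Tue    3
Wed    3
Name: riders, dtype: int64
Finally, value at position 3 = 5.

5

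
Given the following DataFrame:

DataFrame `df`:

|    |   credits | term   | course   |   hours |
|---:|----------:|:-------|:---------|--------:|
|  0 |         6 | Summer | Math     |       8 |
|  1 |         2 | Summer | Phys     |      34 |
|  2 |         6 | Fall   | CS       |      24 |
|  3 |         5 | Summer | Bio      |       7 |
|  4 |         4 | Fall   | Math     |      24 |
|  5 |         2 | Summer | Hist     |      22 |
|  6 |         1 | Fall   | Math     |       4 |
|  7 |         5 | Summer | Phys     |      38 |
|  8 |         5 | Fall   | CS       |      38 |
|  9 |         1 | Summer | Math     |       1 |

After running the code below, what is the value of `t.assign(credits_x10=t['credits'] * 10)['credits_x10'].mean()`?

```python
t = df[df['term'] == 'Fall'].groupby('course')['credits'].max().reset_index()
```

50.0

filter rows where term == 'Fall':
   credits  term course  hours
2        6  Fall     CS     24
4        4  Fall   Math     24
6        1  Fall   Math      4
8        5  Fall     CS     38
group by course, max of credits:
course
CS      6
Math    4
Name: credits, dtype: int64
reset_index():
  course  credits
0     CS        6
1   Math        4
add column credits_x10 = t['credits'] * 10:
  course  credits  credits_x10
0     CS        6           60
1   Math        4           40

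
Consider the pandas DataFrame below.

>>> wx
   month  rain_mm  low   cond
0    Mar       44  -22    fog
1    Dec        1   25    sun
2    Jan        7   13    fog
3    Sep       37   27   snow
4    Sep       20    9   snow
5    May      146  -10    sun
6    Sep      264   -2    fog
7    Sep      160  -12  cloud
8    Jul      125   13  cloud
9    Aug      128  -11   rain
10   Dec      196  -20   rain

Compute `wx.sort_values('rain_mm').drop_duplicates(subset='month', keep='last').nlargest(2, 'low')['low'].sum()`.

sort by rain_mm:
   month  rain_mm  low   cond
1    Dec        1   25    sun
2    Jan        7   13    fog
4    Sep       20    9   snow
3    Sep       37   27   snow
0    Mar       44  -22    fog
8    Jul      125   13  cloud
9    Aug      128  -11   rain
5    May      146  -10    sun
7    Sep      160  -12  cloud
10   Dec      196  -20   rain
6    Sep      264   -2    fog
drop duplicate month (keep=last):
   month  rain_mm  low   cond
2    Jan        7   13    fog
0    Mar       44  -22    fog
8    Jul      125   13  cloud
9    Aug      128  -11   rain
5    May      146  -10    sun
10   Dec      196  -20   rain
6    Sep      264   -2    fog
take 2 rows with largest low:
  month  rain_mm  low   cond
2   Jan        7   13    fog
8   Jul      125   13  cloud
Taking the sum of column 'low' gives 26.

26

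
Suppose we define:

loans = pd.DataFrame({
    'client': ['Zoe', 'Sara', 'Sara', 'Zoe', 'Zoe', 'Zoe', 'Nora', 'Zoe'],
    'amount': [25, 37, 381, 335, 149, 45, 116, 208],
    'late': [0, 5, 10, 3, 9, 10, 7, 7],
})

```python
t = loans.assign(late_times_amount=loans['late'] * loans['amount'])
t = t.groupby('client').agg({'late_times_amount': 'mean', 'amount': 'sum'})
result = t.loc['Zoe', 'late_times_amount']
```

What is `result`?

add column late_times_amount = loans['late'] * loans['amount']:
  client  amount  late  late_times_amount
0    Zoe      25     0                  0
1   Sara      37     5                185
2   Sara     381    10               3810
3    Zoe     335     3               1005
4    Zoe     149     9               1341
5    Zoe      45    10                450
6   Nora     116     7                812
7    Zoe     208     7               1456
group by client: mean(late_times_amount), sum(amount):
        late_times_amount  amount
client                           
Nora                812.0     116
Sara               1997.5     418
Zoe                 850.4     762

850.4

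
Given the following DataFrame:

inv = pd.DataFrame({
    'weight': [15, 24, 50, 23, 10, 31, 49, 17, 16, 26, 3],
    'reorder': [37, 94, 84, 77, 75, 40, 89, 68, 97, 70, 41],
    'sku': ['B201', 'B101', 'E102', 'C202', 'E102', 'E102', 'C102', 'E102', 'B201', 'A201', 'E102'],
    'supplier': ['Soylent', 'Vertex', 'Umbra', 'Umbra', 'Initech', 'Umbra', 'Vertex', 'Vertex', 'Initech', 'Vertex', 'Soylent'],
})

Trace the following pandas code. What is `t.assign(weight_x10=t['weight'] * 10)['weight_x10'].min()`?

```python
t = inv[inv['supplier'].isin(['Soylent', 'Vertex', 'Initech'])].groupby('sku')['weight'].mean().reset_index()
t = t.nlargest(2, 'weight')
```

260.0

filter rows where supplier in ['Soylent', 'Vertex', 'Initech']:
    weight  reorder   sku supplier
0       15       37  B201  Soylent
1       24       94  B101   Vertex
4       10       75  E102  Initech
6       49       89  C102   Vertex
7       17       68  E102   Vertex
8       16       97  B201  Initech
9       26       70  A201   Vertex
10       3       41  E102  Soylent
group by sku, mean of weight:
sku
A201    26.0
B101    24.0
B201    15.5
C102    49.0
E102    10.0
Name: weight, dtype: float64
reset_index():
    sku  weight
0  A201    26.0
1  B101    24.0
2  B201    15.5
3  C102    49.0
4  E102    10.0
take 2 rows with largest weight:
    sku  weight
3  C102    49.0
0  A201    26.0
add column weight_x10 = t['weight'] * 10:
    sku  weight  weight_x10
3  C102    49.0       490.0
0  A201    26.0       260.0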